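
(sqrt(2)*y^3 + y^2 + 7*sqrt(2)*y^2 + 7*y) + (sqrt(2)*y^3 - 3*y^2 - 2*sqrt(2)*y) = 2*sqrt(2)*y^3 - 2*y^2 + 7*sqrt(2)*y^2 - 2*sqrt(2)*y + 7*y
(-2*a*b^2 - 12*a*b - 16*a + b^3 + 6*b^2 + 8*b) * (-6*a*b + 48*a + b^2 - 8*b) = 12*a^2*b^3 - 24*a^2*b^2 - 480*a^2*b - 768*a^2 - 8*a*b^4 + 16*a*b^3 + 320*a*b^2 + 512*a*b + b^5 - 2*b^4 - 40*b^3 - 64*b^2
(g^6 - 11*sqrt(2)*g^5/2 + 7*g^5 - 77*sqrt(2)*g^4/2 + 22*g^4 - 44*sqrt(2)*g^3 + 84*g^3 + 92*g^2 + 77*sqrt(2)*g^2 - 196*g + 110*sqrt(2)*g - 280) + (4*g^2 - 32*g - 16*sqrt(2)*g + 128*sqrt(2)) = g^6 - 11*sqrt(2)*g^5/2 + 7*g^5 - 77*sqrt(2)*g^4/2 + 22*g^4 - 44*sqrt(2)*g^3 + 84*g^3 + 96*g^2 + 77*sqrt(2)*g^2 - 228*g + 94*sqrt(2)*g - 280 + 128*sqrt(2)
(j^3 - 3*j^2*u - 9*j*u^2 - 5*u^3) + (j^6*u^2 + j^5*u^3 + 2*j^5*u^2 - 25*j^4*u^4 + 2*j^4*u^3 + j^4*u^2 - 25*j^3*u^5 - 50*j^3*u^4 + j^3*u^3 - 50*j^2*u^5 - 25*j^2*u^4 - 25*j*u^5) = j^6*u^2 + j^5*u^3 + 2*j^5*u^2 - 25*j^4*u^4 + 2*j^4*u^3 + j^4*u^2 - 25*j^3*u^5 - 50*j^3*u^4 + j^3*u^3 + j^3 - 50*j^2*u^5 - 25*j^2*u^4 - 3*j^2*u - 25*j*u^5 - 9*j*u^2 - 5*u^3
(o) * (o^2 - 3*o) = o^3 - 3*o^2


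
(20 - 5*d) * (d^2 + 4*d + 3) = -5*d^3 + 65*d + 60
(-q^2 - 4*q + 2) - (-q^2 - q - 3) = 5 - 3*q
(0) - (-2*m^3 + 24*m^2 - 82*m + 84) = 2*m^3 - 24*m^2 + 82*m - 84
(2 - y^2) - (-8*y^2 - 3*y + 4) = 7*y^2 + 3*y - 2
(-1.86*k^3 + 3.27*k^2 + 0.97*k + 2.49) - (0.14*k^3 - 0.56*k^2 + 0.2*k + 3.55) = -2.0*k^3 + 3.83*k^2 + 0.77*k - 1.06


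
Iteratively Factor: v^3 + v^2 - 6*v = (v)*(v^2 + v - 6) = v*(v + 3)*(v - 2)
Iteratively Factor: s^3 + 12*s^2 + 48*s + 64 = (s + 4)*(s^2 + 8*s + 16) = (s + 4)^2*(s + 4)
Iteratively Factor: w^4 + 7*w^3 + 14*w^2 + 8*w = (w + 1)*(w^3 + 6*w^2 + 8*w) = (w + 1)*(w + 2)*(w^2 + 4*w) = w*(w + 1)*(w + 2)*(w + 4)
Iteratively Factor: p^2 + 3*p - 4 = (p - 1)*(p + 4)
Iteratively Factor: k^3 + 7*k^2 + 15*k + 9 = (k + 3)*(k^2 + 4*k + 3) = (k + 3)^2*(k + 1)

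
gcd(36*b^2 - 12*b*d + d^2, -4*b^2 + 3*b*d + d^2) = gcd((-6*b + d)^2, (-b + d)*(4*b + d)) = 1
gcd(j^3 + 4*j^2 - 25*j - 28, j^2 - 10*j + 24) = j - 4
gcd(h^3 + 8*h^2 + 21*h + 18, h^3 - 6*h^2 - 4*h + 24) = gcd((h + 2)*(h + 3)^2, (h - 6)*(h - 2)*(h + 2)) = h + 2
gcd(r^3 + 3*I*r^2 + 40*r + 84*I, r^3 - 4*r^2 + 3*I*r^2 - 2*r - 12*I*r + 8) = r + 2*I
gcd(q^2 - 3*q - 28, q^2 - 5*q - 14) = q - 7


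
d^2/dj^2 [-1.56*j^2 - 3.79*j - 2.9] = -3.12000000000000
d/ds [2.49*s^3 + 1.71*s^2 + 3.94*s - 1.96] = 7.47*s^2 + 3.42*s + 3.94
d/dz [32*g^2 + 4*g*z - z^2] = 4*g - 2*z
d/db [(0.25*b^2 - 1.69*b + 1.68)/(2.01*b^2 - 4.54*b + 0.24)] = (2.2619*b^2 - 6.6336*b + 7.2216)/(4.0401*b^4 - 18.2508*b^3 + 21.5764*b^2 - 2.1792*b + 0.0576)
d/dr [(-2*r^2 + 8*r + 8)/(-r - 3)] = 2*(r^2 + 6*r - 8)/(r^2 + 6*r + 9)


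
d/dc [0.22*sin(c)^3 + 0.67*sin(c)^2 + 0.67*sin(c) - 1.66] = (0.66*sin(c)^2 + 1.34*sin(c) + 0.67)*cos(c)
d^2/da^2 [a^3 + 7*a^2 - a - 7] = 6*a + 14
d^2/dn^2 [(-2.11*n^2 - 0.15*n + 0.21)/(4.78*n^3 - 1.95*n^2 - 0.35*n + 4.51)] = (-96.4202479999999*n^6 - 20.56356*n^5 + 44.786688*n^4 + 606.736352*n^3 - 69.85116*n^2 - 34.217928*n - 82.563632)/(109.215352*n^9 - 133.66314*n^8 + 30.53703*n^7 + 321.298077*n^6 - 254.462235*n^5 + 5.45981999999999*n^4 + 310.102609*n^3 - 117.33216*n^2 - 21.357105*n + 91.733851)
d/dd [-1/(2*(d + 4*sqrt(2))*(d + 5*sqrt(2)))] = (d + 9*sqrt(2)/2)/((d + 4*sqrt(2))^2*(d + 5*sqrt(2))^2)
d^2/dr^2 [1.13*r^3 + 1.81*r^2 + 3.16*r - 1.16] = 6.78*r + 3.62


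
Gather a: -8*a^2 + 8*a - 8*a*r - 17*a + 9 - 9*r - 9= -8*a^2 + a*(-8*r - 9) - 9*r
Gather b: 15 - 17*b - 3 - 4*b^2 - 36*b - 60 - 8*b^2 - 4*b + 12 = -12*b^2 - 57*b - 36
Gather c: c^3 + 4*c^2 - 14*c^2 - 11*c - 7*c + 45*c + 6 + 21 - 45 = c^3 - 10*c^2 + 27*c - 18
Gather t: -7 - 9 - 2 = -18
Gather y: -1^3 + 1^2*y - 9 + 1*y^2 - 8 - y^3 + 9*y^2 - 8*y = -y^3 + 10*y^2 - 7*y - 18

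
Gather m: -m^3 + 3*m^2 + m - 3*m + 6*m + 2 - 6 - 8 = -m^3 + 3*m^2 + 4*m - 12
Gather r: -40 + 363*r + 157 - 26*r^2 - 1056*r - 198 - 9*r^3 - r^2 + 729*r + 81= -9*r^3 - 27*r^2 + 36*r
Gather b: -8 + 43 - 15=20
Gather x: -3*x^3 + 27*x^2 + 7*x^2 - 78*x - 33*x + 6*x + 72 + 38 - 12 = -3*x^3 + 34*x^2 - 105*x + 98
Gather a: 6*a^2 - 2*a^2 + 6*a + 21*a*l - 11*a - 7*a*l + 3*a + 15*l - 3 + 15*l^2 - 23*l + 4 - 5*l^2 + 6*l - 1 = 4*a^2 + a*(14*l - 2) + 10*l^2 - 2*l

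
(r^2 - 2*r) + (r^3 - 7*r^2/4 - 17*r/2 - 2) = r^3 - 3*r^2/4 - 21*r/2 - 2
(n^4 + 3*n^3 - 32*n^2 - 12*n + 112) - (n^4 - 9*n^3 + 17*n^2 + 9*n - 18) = 12*n^3 - 49*n^2 - 21*n + 130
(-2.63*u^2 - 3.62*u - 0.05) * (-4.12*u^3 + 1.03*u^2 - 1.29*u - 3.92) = 10.8356*u^5 + 12.2055*u^4 - 0.1299*u^3 + 14.9279*u^2 + 14.2549*u + 0.196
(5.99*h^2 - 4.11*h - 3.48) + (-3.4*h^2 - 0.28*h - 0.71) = 2.59*h^2 - 4.39*h - 4.19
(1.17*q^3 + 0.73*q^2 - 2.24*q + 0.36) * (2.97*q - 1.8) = 3.4749*q^4 + 0.0621*q^3 - 7.9668*q^2 + 5.1012*q - 0.648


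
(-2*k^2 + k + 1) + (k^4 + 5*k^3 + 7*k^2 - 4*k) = k^4 + 5*k^3 + 5*k^2 - 3*k + 1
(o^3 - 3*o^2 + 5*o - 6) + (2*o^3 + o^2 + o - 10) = 3*o^3 - 2*o^2 + 6*o - 16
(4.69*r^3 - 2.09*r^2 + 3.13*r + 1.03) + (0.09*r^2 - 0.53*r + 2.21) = 4.69*r^3 - 2.0*r^2 + 2.6*r + 3.24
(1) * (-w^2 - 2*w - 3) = -w^2 - 2*w - 3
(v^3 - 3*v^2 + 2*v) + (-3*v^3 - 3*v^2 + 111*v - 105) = -2*v^3 - 6*v^2 + 113*v - 105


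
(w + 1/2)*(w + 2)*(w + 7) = w^3 + 19*w^2/2 + 37*w/2 + 7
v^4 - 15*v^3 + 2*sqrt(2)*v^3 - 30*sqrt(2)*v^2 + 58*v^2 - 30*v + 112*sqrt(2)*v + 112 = (v - 8)*(v - 7)*(v + sqrt(2))^2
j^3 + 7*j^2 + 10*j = j*(j + 2)*(j + 5)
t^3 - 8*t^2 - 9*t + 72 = (t - 8)*(t - 3)*(t + 3)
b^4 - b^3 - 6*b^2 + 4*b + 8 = (b - 2)^2*(b + 1)*(b + 2)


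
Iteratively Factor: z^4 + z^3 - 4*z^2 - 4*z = (z)*(z^3 + z^2 - 4*z - 4) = z*(z - 2)*(z^2 + 3*z + 2) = z*(z - 2)*(z + 1)*(z + 2)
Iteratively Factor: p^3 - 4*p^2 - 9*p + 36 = (p + 3)*(p^2 - 7*p + 12) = (p - 3)*(p + 3)*(p - 4)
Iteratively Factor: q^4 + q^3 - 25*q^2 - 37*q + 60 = (q + 4)*(q^3 - 3*q^2 - 13*q + 15) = (q - 1)*(q + 4)*(q^2 - 2*q - 15) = (q - 5)*(q - 1)*(q + 4)*(q + 3)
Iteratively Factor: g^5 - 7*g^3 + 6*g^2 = (g + 3)*(g^4 - 3*g^3 + 2*g^2) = g*(g + 3)*(g^3 - 3*g^2 + 2*g) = g*(g - 1)*(g + 3)*(g^2 - 2*g) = g*(g - 2)*(g - 1)*(g + 3)*(g)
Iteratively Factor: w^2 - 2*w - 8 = (w - 4)*(w + 2)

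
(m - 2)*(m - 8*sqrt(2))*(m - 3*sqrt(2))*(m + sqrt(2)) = m^4 - 10*sqrt(2)*m^3 - 2*m^3 + 26*m^2 + 20*sqrt(2)*m^2 - 52*m + 48*sqrt(2)*m - 96*sqrt(2)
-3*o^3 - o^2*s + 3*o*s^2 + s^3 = (-o + s)*(o + s)*(3*o + s)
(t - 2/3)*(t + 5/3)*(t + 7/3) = t^3 + 10*t^2/3 + 11*t/9 - 70/27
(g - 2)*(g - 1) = g^2 - 3*g + 2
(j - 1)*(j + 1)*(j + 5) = j^3 + 5*j^2 - j - 5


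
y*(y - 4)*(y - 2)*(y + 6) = y^4 - 28*y^2 + 48*y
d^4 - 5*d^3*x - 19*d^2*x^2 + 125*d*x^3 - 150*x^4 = (d - 5*x)*(d - 3*x)*(d - 2*x)*(d + 5*x)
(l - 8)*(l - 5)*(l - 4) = l^3 - 17*l^2 + 92*l - 160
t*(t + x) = t^2 + t*x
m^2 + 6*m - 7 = (m - 1)*(m + 7)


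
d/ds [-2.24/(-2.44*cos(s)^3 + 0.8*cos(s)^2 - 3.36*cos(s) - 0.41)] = (16.3968*cos(s)^2 - 3.584*cos(s) + 7.5264)*sin(s)/(2.44*cos(s)^3 - 0.8*cos(s)^2 + 3.36*cos(s) + 0.41)^2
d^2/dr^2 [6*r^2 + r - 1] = 12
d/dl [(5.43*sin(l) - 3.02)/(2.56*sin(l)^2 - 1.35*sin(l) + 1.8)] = (-13.9008*sin(l)^2 + 15.4624*sin(l) + 5.697)*cos(l)/(6.5536*sin(l)^4 - 6.912*sin(l)^3 + 11.0385*sin(l)^2 - 4.86*sin(l) + 3.24)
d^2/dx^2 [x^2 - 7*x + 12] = 2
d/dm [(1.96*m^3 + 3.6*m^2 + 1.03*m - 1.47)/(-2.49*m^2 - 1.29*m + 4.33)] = (-4.8804*m^4 - 5.0568*m^3 + 23.3811*m^2 + 23.8554*m + 2.5636)/(6.2001*m^4 + 6.4242*m^3 - 19.8993*m^2 - 11.1714*m + 18.7489)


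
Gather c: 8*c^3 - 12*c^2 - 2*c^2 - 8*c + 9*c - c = 8*c^3 - 14*c^2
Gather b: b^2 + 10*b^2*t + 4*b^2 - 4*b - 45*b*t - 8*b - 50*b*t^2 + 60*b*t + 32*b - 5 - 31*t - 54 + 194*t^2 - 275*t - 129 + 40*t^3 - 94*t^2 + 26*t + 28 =b^2*(10*t + 5) + b*(-50*t^2 + 15*t + 20) + 40*t^3 + 100*t^2 - 280*t - 160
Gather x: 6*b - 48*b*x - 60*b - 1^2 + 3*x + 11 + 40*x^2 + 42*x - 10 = -54*b + 40*x^2 + x*(45 - 48*b)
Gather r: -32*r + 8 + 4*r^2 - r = 4*r^2 - 33*r + 8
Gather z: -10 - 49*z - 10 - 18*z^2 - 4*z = -18*z^2 - 53*z - 20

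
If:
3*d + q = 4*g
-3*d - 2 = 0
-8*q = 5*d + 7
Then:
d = -2/3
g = -59/96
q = -11/24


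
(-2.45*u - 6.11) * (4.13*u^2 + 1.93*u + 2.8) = -10.1185*u^3 - 29.9628*u^2 - 18.6523*u - 17.108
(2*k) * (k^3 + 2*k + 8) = 2*k^4 + 4*k^2 + 16*k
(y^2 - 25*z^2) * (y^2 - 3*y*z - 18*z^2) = y^4 - 3*y^3*z - 43*y^2*z^2 + 75*y*z^3 + 450*z^4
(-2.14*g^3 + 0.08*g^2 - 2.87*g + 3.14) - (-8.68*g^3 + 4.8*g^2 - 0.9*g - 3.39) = 6.54*g^3 - 4.72*g^2 - 1.97*g + 6.53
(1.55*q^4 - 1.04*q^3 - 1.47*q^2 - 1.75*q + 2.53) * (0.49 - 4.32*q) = -6.696*q^5 + 5.2523*q^4 + 5.8408*q^3 + 6.8397*q^2 - 11.7871*q + 1.2397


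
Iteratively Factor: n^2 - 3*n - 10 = (n - 5)*(n + 2)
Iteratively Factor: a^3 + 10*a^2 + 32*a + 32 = (a + 4)*(a^2 + 6*a + 8) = (a + 4)^2*(a + 2)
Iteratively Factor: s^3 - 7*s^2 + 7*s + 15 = (s - 5)*(s^2 - 2*s - 3) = (s - 5)*(s + 1)*(s - 3)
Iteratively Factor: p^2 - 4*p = (p)*(p - 4)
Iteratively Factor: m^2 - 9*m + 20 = (m - 4)*(m - 5)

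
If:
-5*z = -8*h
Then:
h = 5*z/8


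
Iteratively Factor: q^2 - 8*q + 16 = (q - 4)*(q - 4)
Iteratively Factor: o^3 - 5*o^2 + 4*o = (o - 1)*(o^2 - 4*o) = o*(o - 1)*(o - 4)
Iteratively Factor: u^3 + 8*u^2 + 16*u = (u)*(u^2 + 8*u + 16) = u*(u + 4)*(u + 4)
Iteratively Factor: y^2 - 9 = (y - 3)*(y + 3)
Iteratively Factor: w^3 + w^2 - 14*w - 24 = (w + 2)*(w^2 - w - 12) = (w + 2)*(w + 3)*(w - 4)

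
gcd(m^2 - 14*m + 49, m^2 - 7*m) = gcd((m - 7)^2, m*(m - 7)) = m - 7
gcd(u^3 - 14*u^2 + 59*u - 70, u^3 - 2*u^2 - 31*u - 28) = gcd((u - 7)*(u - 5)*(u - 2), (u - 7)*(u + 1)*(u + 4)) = u - 7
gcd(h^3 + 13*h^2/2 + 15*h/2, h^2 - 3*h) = h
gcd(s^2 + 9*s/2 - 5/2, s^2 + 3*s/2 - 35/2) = s + 5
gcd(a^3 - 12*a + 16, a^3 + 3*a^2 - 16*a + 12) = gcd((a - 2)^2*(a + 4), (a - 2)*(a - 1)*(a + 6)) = a - 2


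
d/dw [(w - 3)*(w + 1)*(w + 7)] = 3*w^2 + 10*w - 17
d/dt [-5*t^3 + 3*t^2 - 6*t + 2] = -15*t^2 + 6*t - 6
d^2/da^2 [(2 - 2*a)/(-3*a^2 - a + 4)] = 36/(27*a^3 + 108*a^2 + 144*a + 64)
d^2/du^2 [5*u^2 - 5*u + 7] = 10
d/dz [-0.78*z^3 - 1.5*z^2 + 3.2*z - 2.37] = -2.34*z^2 - 3.0*z + 3.2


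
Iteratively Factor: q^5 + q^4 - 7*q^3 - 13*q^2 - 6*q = (q)*(q^4 + q^3 - 7*q^2 - 13*q - 6) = q*(q + 2)*(q^3 - q^2 - 5*q - 3) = q*(q + 1)*(q + 2)*(q^2 - 2*q - 3) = q*(q - 3)*(q + 1)*(q + 2)*(q + 1)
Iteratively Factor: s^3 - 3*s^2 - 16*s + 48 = (s + 4)*(s^2 - 7*s + 12) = (s - 3)*(s + 4)*(s - 4)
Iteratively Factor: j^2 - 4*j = (j)*(j - 4)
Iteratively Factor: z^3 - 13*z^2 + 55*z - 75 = (z - 5)*(z^2 - 8*z + 15) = (z - 5)*(z - 3)*(z - 5)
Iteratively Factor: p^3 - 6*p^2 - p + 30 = (p + 2)*(p^2 - 8*p + 15) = (p - 3)*(p + 2)*(p - 5)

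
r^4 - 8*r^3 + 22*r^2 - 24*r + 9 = (r - 3)^2*(r - 1)^2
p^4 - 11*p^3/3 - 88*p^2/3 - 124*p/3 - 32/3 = (p - 8)*(p + 1/3)*(p + 2)^2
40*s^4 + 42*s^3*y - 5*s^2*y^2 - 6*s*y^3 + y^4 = (-5*s + y)*(-4*s + y)*(s + y)*(2*s + y)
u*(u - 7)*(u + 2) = u^3 - 5*u^2 - 14*u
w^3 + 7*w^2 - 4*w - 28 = (w - 2)*(w + 2)*(w + 7)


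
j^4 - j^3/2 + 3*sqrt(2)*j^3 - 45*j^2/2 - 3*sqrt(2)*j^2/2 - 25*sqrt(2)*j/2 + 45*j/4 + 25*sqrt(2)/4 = (j - 1/2)*(j - 5*sqrt(2)/2)*(j + sqrt(2)/2)*(j + 5*sqrt(2))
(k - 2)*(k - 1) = k^2 - 3*k + 2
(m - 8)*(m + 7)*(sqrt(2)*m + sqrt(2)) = sqrt(2)*m^3 - 57*sqrt(2)*m - 56*sqrt(2)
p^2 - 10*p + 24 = (p - 6)*(p - 4)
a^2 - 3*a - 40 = (a - 8)*(a + 5)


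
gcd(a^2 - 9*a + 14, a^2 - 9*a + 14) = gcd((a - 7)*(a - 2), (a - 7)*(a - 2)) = a^2 - 9*a + 14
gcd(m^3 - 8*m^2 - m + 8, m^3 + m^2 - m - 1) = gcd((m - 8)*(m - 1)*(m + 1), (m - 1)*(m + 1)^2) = m^2 - 1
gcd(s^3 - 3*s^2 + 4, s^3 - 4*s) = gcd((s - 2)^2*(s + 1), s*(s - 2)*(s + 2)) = s - 2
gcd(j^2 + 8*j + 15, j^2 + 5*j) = j + 5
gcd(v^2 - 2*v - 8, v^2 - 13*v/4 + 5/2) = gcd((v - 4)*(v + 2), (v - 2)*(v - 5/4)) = 1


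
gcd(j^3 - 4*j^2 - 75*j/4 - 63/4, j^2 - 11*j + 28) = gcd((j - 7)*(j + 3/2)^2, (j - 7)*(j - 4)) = j - 7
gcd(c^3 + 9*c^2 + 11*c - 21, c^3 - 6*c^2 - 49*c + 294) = c + 7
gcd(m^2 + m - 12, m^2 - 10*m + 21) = m - 3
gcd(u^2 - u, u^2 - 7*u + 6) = u - 1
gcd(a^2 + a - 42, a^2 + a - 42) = a^2 + a - 42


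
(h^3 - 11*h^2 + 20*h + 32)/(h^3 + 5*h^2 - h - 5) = (h^2 - 12*h + 32)/(h^2 + 4*h - 5)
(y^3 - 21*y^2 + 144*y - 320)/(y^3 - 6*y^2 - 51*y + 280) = (y - 8)/(y + 7)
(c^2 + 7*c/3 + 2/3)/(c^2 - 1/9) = 3*(c + 2)/(3*c - 1)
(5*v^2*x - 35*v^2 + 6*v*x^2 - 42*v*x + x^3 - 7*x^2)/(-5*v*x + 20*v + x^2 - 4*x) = (-5*v^2*x + 35*v^2 - 6*v*x^2 + 42*v*x - x^3 + 7*x^2)/(5*v*x - 20*v - x^2 + 4*x)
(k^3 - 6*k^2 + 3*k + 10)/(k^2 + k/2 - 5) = 2*(k^2 - 4*k - 5)/(2*k + 5)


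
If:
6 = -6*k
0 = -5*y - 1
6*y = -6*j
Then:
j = 1/5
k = -1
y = -1/5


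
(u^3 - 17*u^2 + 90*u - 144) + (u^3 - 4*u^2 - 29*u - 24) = 2*u^3 - 21*u^2 + 61*u - 168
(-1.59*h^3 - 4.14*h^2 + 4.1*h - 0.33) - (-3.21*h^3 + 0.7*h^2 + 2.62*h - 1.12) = 1.62*h^3 - 4.84*h^2 + 1.48*h + 0.79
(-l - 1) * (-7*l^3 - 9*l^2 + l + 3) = 7*l^4 + 16*l^3 + 8*l^2 - 4*l - 3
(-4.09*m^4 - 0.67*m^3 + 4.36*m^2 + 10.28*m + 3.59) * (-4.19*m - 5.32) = 17.1371*m^5 + 24.5661*m^4 - 14.704*m^3 - 66.2684*m^2 - 69.7317*m - 19.0988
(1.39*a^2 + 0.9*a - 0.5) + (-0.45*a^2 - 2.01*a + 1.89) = 0.94*a^2 - 1.11*a + 1.39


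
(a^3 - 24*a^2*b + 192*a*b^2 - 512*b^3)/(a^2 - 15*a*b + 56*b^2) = (a^2 - 16*a*b + 64*b^2)/(a - 7*b)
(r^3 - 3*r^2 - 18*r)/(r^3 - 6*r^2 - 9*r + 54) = r/(r - 3)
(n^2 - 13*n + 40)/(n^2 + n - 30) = (n - 8)/(n + 6)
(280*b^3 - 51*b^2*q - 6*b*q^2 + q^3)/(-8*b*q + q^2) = -35*b^2/q + 2*b + q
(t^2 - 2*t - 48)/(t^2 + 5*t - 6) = (t - 8)/(t - 1)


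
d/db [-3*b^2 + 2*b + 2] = 2 - 6*b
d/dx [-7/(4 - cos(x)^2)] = 14*sin(x)*cos(x)/(cos(x)^2 - 4)^2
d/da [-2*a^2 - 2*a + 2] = -4*a - 2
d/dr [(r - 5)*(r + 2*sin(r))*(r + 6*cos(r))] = (5 - r)*(r + 2*sin(r))*(6*sin(r) - 1) + (r - 5)*(r + 6*cos(r))*(2*cos(r) + 1) + (r + 2*sin(r))*(r + 6*cos(r))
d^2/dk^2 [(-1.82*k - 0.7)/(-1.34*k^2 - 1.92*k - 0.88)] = ((1.82*k + 0.7)*(2.68*k + 1.92)*(5.36*k + 3.84) - (14.6328*k + 8.8648)*(1.34*k^2 + 1.92*k + 0.88))/(1.34*k^2 + 1.92*k + 0.88)^3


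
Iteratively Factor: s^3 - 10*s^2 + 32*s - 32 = (s - 4)*(s^2 - 6*s + 8) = (s - 4)*(s - 2)*(s - 4)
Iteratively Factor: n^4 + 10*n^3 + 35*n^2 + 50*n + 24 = (n + 3)*(n^3 + 7*n^2 + 14*n + 8) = (n + 3)*(n + 4)*(n^2 + 3*n + 2) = (n + 1)*(n + 3)*(n + 4)*(n + 2)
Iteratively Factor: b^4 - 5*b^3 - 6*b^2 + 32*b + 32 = (b - 4)*(b^3 - b^2 - 10*b - 8) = (b - 4)^2*(b^2 + 3*b + 2) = (b - 4)^2*(b + 1)*(b + 2)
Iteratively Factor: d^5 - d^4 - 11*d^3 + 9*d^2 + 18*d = (d - 3)*(d^4 + 2*d^3 - 5*d^2 - 6*d) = (d - 3)*(d + 3)*(d^3 - d^2 - 2*d) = (d - 3)*(d - 2)*(d + 3)*(d^2 + d) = d*(d - 3)*(d - 2)*(d + 3)*(d + 1)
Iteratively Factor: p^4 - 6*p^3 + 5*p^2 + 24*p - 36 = (p + 2)*(p^3 - 8*p^2 + 21*p - 18) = (p - 2)*(p + 2)*(p^2 - 6*p + 9) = (p - 3)*(p - 2)*(p + 2)*(p - 3)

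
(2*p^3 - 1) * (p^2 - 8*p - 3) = 2*p^5 - 16*p^4 - 6*p^3 - p^2 + 8*p + 3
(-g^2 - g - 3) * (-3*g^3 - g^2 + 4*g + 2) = 3*g^5 + 4*g^4 + 6*g^3 - 3*g^2 - 14*g - 6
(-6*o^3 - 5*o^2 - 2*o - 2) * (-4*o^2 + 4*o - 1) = 24*o^5 - 4*o^4 - 6*o^3 + 5*o^2 - 6*o + 2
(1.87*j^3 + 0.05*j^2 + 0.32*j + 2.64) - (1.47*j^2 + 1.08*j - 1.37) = 1.87*j^3 - 1.42*j^2 - 0.76*j + 4.01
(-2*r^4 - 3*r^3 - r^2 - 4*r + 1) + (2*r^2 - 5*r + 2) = -2*r^4 - 3*r^3 + r^2 - 9*r + 3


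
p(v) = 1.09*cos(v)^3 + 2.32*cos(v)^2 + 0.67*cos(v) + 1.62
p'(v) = -3.27*sin(v)*cos(v)^2 - 4.64*sin(v)*cos(v) - 0.67*sin(v)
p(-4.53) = 1.57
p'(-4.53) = 0.06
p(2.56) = 2.04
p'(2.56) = 0.51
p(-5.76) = 4.65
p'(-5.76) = -3.57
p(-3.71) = 2.05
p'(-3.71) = 0.49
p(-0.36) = 5.17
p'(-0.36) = 2.77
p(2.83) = 2.14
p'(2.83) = 0.24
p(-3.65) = 2.08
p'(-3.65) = 0.43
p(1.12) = 2.44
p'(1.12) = -2.98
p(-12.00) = 4.49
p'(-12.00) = -3.71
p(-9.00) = 2.11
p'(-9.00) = -0.35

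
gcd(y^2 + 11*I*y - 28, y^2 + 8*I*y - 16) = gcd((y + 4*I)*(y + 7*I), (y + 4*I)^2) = y + 4*I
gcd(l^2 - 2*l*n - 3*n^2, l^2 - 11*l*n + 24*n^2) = l - 3*n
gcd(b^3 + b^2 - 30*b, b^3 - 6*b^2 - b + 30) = b - 5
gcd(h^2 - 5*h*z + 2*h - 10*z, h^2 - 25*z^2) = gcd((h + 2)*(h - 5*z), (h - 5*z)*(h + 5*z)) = -h + 5*z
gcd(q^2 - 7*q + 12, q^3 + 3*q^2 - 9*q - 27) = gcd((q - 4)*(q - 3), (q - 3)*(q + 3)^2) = q - 3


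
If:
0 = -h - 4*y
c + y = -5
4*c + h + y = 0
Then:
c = -15/7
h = 80/7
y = -20/7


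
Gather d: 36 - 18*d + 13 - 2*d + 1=50 - 20*d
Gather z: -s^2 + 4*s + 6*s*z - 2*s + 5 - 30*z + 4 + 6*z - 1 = -s^2 + 2*s + z*(6*s - 24) + 8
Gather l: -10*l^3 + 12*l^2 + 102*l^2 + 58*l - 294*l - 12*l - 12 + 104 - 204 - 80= -10*l^3 + 114*l^2 - 248*l - 192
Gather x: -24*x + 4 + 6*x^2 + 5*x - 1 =6*x^2 - 19*x + 3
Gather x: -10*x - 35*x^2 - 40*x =-35*x^2 - 50*x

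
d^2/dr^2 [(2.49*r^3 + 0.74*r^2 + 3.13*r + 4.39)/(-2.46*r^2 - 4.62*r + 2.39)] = (-1.4210854715202e-14*r^5 - 156.637044*r^3 - 20.539188*r^2 - 495.113274*r - 316.60054)/(14.886936*r^6 + 83.875176*r^5 + 114.1317*r^4 - 64.36584*r^3 - 110.88405*r^2 + 79.169706*r - 13.651919)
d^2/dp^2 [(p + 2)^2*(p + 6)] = 6*p + 20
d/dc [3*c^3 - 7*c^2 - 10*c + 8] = 9*c^2 - 14*c - 10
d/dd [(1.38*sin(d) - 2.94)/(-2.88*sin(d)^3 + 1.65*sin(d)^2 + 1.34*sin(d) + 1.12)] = (7.9488*sin(d)^3 - 27.6786*sin(d)^2 + 9.702*sin(d) + 5.4852)*cos(d)/(8.2944*sin(d)^6 - 9.504*sin(d)^5 - 4.9959*sin(d)^4 - 2.0292*sin(d)^3 + 5.4916*sin(d)^2 + 3.0016*sin(d) + 1.2544)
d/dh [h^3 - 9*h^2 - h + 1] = 3*h^2 - 18*h - 1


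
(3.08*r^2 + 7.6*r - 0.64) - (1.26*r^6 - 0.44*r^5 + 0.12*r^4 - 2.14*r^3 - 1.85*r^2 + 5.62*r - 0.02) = -1.26*r^6 + 0.44*r^5 - 0.12*r^4 + 2.14*r^3 + 4.93*r^2 + 1.98*r - 0.62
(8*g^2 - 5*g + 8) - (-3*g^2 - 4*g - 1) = 11*g^2 - g + 9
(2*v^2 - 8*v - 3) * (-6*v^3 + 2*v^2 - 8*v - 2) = -12*v^5 + 52*v^4 - 14*v^3 + 54*v^2 + 40*v + 6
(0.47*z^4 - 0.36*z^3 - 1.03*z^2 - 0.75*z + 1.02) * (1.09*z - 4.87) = 0.5123*z^5 - 2.6813*z^4 + 0.6305*z^3 + 4.1986*z^2 + 4.7643*z - 4.9674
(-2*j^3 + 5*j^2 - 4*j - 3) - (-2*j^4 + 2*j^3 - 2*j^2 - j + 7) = 2*j^4 - 4*j^3 + 7*j^2 - 3*j - 10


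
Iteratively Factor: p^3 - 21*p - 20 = (p + 1)*(p^2 - p - 20) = (p + 1)*(p + 4)*(p - 5)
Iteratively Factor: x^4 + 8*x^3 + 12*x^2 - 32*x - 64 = (x - 2)*(x^3 + 10*x^2 + 32*x + 32) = (x - 2)*(x + 2)*(x^2 + 8*x + 16) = (x - 2)*(x + 2)*(x + 4)*(x + 4)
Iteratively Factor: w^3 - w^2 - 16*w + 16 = (w - 4)*(w^2 + 3*w - 4) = (w - 4)*(w + 4)*(w - 1)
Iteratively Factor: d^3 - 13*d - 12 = (d + 3)*(d^2 - 3*d - 4) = (d + 1)*(d + 3)*(d - 4)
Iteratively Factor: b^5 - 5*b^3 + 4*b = (b - 2)*(b^4 + 2*b^3 - b^2 - 2*b) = (b - 2)*(b + 2)*(b^3 - b) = (b - 2)*(b - 1)*(b + 2)*(b^2 + b) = b*(b - 2)*(b - 1)*(b + 2)*(b + 1)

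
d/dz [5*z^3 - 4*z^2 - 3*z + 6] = 15*z^2 - 8*z - 3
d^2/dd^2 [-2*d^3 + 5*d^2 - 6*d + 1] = 10 - 12*d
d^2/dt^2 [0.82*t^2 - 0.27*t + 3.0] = 1.64000000000000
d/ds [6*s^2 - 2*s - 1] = 12*s - 2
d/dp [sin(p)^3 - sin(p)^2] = (3*sin(p) - 2)*sin(p)*cos(p)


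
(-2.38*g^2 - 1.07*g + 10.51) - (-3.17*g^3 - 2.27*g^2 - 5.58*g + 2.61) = 3.17*g^3 - 0.11*g^2 + 4.51*g + 7.9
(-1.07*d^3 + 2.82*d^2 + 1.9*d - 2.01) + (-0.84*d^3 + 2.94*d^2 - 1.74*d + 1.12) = -1.91*d^3 + 5.76*d^2 + 0.16*d - 0.89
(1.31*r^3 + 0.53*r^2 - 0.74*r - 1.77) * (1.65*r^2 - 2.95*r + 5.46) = 2.1615*r^5 - 2.99*r^4 + 4.3681*r^3 + 2.1563*r^2 + 1.1811*r - 9.6642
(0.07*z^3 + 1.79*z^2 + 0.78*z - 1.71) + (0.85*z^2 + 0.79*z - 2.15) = 0.07*z^3 + 2.64*z^2 + 1.57*z - 3.86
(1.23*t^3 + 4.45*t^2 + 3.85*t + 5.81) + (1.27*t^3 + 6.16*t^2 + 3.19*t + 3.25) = 2.5*t^3 + 10.61*t^2 + 7.04*t + 9.06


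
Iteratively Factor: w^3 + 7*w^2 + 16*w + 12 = (w + 2)*(w^2 + 5*w + 6) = (w + 2)^2*(w + 3)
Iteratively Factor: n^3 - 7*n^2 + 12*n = (n - 3)*(n^2 - 4*n) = n*(n - 3)*(n - 4)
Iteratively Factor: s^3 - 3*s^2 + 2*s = (s)*(s^2 - 3*s + 2) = s*(s - 1)*(s - 2)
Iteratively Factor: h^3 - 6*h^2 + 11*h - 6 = (h - 1)*(h^2 - 5*h + 6) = (h - 2)*(h - 1)*(h - 3)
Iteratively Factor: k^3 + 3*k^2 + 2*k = (k + 2)*(k^2 + k) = k*(k + 2)*(k + 1)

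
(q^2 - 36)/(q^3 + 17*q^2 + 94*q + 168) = (q - 6)/(q^2 + 11*q + 28)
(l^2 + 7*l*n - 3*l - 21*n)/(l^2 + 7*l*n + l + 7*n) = (l - 3)/(l + 1)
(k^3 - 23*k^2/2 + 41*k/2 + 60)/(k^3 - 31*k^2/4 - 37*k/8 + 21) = 4*(2*k^2 - 7*k - 15)/(8*k^2 + 2*k - 21)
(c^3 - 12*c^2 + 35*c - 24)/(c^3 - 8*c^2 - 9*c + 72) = (c - 1)/(c + 3)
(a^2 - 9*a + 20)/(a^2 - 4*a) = (a - 5)/a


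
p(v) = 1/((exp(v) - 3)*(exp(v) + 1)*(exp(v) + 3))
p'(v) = -exp(v)/((exp(v) - 3)*(exp(v) + 1)*(exp(v) + 3)^2) - exp(v)/((exp(v) - 3)*(exp(v) + 1)^2*(exp(v) + 3)) - exp(v)/((exp(v) - 3)^2*(exp(v) + 1)*(exp(v) + 3))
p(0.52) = -0.06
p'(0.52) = -0.02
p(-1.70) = -0.09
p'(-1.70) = 0.01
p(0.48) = -0.06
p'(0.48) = -0.01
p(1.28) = 0.06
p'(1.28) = -0.41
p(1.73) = 0.01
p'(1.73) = -0.02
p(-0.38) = -0.07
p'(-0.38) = 0.02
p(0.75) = -0.07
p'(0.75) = -0.09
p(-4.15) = -0.11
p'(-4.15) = 0.00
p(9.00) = 0.00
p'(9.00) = 0.00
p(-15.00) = -0.11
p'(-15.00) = 0.00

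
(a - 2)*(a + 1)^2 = a^3 - 3*a - 2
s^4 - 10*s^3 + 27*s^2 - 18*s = s*(s - 6)*(s - 3)*(s - 1)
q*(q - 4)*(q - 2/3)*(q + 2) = q^4 - 8*q^3/3 - 20*q^2/3 + 16*q/3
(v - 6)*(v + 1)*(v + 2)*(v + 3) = v^4 - 25*v^2 - 60*v - 36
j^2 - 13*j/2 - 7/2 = (j - 7)*(j + 1/2)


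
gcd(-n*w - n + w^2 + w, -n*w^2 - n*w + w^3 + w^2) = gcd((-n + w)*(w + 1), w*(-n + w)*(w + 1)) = -n*w - n + w^2 + w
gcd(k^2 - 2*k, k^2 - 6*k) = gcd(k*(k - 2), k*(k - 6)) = k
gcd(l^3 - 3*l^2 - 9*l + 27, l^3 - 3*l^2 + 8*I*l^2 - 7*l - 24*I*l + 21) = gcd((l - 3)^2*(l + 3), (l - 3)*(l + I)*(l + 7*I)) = l - 3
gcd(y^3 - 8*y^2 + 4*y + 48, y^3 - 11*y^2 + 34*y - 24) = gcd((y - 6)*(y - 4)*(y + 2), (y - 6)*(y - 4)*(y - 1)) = y^2 - 10*y + 24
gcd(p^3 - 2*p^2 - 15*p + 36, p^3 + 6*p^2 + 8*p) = p + 4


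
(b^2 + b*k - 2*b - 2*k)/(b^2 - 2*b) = (b + k)/b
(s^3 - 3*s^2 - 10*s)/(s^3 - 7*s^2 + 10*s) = (s + 2)/(s - 2)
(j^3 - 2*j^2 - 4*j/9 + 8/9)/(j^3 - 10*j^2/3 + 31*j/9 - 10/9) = (3*j^2 - 4*j - 4)/(3*j^2 - 8*j + 5)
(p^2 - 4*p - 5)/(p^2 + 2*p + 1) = (p - 5)/(p + 1)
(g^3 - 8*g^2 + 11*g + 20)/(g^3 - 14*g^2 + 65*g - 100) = (g + 1)/(g - 5)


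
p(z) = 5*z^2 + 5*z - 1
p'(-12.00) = -115.00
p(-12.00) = 659.00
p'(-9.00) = -85.00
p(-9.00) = 359.00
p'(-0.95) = -4.50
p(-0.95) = -1.24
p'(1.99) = 24.90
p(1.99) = 28.75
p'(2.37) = 28.70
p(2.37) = 38.93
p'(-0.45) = 0.50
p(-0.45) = -2.24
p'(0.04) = 5.40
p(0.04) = -0.79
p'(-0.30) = 2.00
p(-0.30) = -2.05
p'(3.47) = 39.70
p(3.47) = 76.55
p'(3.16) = 36.60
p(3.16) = 64.73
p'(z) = 10*z + 5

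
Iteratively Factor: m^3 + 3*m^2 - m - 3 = (m + 3)*(m^2 - 1) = (m + 1)*(m + 3)*(m - 1)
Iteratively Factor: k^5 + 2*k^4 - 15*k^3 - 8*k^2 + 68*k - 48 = (k + 4)*(k^4 - 2*k^3 - 7*k^2 + 20*k - 12) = (k + 3)*(k + 4)*(k^3 - 5*k^2 + 8*k - 4) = (k - 1)*(k + 3)*(k + 4)*(k^2 - 4*k + 4) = (k - 2)*(k - 1)*(k + 3)*(k + 4)*(k - 2)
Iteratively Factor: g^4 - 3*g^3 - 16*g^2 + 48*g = (g)*(g^3 - 3*g^2 - 16*g + 48) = g*(g - 3)*(g^2 - 16) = g*(g - 3)*(g + 4)*(g - 4)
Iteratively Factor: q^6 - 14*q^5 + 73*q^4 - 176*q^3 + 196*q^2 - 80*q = (q - 1)*(q^5 - 13*q^4 + 60*q^3 - 116*q^2 + 80*q) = (q - 2)*(q - 1)*(q^4 - 11*q^3 + 38*q^2 - 40*q) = (q - 4)*(q - 2)*(q - 1)*(q^3 - 7*q^2 + 10*q) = (q - 4)*(q - 2)^2*(q - 1)*(q^2 - 5*q) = q*(q - 4)*(q - 2)^2*(q - 1)*(q - 5)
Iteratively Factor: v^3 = (v)*(v^2) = v^2*(v)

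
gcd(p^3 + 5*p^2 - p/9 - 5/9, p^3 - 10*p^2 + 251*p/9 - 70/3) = 1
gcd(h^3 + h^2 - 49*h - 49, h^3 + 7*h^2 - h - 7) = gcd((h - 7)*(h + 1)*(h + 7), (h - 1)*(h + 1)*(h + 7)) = h^2 + 8*h + 7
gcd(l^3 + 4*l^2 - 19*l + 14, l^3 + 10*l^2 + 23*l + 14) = l + 7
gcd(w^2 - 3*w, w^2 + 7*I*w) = w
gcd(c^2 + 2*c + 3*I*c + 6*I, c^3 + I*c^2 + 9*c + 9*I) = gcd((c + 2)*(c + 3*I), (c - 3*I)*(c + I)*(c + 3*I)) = c + 3*I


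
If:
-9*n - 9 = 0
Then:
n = -1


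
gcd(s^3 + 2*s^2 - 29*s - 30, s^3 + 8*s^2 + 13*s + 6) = s^2 + 7*s + 6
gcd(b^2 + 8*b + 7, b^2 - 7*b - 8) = b + 1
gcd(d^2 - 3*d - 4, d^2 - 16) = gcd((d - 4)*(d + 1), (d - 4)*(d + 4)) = d - 4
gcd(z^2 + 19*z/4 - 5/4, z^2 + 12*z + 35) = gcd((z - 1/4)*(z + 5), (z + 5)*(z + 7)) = z + 5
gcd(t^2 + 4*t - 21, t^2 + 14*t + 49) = t + 7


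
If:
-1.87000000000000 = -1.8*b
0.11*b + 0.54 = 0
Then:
No Solution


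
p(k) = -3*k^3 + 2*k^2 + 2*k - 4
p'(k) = -9*k^2 + 4*k + 2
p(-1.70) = 13.12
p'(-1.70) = -30.81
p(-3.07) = 95.51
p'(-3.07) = -95.10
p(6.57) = -755.31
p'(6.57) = -360.20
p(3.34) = -86.79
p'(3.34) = -85.04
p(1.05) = -3.17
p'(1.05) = -3.72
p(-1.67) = 12.21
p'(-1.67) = -29.78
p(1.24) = -4.16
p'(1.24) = -6.88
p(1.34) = -4.95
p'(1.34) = -8.80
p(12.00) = -4876.00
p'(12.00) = -1246.00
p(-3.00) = 89.00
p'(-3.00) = -91.00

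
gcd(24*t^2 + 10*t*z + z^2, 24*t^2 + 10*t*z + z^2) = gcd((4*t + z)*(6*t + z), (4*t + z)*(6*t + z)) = 24*t^2 + 10*t*z + z^2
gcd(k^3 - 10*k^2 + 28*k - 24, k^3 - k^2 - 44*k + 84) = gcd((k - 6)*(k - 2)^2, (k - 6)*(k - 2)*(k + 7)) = k^2 - 8*k + 12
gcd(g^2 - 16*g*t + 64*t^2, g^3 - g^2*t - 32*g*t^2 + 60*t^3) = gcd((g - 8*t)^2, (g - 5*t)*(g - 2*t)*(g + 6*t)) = 1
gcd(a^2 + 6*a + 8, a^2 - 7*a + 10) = 1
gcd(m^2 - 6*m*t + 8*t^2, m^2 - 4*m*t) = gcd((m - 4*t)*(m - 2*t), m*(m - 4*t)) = -m + 4*t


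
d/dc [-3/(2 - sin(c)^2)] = -12*sin(2*c)/(cos(2*c) + 3)^2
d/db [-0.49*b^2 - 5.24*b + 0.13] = -0.98*b - 5.24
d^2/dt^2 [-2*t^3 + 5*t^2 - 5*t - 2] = 10 - 12*t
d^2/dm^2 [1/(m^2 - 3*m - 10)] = 2*(m^2 - 3*m - (2*m - 3)^2 - 10)/(-m^2 + 3*m + 10)^3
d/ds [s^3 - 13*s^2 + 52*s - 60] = 3*s^2 - 26*s + 52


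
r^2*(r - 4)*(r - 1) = r^4 - 5*r^3 + 4*r^2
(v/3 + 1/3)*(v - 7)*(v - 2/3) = v^3/3 - 20*v^2/9 - v + 14/9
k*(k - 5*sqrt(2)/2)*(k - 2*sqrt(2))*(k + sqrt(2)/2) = k^4 - 4*sqrt(2)*k^3 + 11*k^2/2 + 5*sqrt(2)*k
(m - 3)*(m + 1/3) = m^2 - 8*m/3 - 1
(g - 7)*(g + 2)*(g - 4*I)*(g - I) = g^4 - 5*g^3 - 5*I*g^3 - 18*g^2 + 25*I*g^2 + 20*g + 70*I*g + 56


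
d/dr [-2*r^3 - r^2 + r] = -6*r^2 - 2*r + 1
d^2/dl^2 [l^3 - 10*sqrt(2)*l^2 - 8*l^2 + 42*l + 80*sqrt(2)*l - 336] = 6*l - 20*sqrt(2) - 16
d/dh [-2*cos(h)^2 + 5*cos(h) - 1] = (4*cos(h) - 5)*sin(h)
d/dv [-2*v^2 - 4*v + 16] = -4*v - 4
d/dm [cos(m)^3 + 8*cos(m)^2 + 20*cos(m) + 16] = (3*sin(m)^2 - 16*cos(m) - 23)*sin(m)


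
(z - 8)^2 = z^2 - 16*z + 64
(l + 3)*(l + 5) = l^2 + 8*l + 15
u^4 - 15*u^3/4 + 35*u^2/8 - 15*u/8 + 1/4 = (u - 2)*(u - 1)*(u - 1/2)*(u - 1/4)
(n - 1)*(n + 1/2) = n^2 - n/2 - 1/2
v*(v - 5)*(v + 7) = v^3 + 2*v^2 - 35*v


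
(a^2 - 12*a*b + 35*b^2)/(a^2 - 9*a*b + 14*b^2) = (a - 5*b)/(a - 2*b)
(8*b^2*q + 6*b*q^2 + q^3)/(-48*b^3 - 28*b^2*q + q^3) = q/(-6*b + q)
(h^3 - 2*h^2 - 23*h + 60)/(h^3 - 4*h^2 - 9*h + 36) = (h + 5)/(h + 3)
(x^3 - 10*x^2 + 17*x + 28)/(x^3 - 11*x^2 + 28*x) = (x + 1)/x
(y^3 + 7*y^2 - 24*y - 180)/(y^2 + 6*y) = y + 1 - 30/y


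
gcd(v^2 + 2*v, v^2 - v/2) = v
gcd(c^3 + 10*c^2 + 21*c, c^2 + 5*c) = c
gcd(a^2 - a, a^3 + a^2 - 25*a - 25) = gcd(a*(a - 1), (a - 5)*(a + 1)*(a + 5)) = 1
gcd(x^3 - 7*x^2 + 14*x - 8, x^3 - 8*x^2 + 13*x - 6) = x - 1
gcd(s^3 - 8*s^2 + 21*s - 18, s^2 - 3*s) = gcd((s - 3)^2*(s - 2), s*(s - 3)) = s - 3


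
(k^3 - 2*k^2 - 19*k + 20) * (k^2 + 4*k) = k^5 + 2*k^4 - 27*k^3 - 56*k^2 + 80*k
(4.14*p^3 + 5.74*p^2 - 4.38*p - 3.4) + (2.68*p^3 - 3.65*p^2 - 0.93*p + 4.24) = 6.82*p^3 + 2.09*p^2 - 5.31*p + 0.84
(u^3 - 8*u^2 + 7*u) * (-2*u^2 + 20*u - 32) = -2*u^5 + 36*u^4 - 206*u^3 + 396*u^2 - 224*u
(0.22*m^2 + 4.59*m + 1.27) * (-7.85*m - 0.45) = -1.727*m^3 - 36.1305*m^2 - 12.035*m - 0.5715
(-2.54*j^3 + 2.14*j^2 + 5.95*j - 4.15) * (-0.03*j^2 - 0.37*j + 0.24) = 0.0762*j^5 + 0.8756*j^4 - 1.5799*j^3 - 1.5634*j^2 + 2.9635*j - 0.996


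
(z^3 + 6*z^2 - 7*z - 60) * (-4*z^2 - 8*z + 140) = -4*z^5 - 32*z^4 + 120*z^3 + 1136*z^2 - 500*z - 8400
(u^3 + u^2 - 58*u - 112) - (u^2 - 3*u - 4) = u^3 - 55*u - 108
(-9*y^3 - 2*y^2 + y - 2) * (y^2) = -9*y^5 - 2*y^4 + y^3 - 2*y^2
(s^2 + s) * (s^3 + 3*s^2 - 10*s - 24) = s^5 + 4*s^4 - 7*s^3 - 34*s^2 - 24*s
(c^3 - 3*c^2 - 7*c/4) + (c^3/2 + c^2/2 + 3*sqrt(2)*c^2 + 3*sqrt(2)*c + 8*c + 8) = 3*c^3/2 - 5*c^2/2 + 3*sqrt(2)*c^2 + 3*sqrt(2)*c + 25*c/4 + 8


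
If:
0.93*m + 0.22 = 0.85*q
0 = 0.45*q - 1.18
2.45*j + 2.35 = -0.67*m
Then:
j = -1.55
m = 2.16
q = 2.62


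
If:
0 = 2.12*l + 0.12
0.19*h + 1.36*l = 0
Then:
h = 0.41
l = -0.06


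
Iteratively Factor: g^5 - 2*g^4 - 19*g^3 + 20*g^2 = (g + 4)*(g^4 - 6*g^3 + 5*g^2) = g*(g + 4)*(g^3 - 6*g^2 + 5*g) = g*(g - 5)*(g + 4)*(g^2 - g) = g*(g - 5)*(g - 1)*(g + 4)*(g)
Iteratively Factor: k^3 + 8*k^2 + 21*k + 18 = (k + 3)*(k^2 + 5*k + 6) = (k + 2)*(k + 3)*(k + 3)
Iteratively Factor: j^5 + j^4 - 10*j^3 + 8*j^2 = (j)*(j^4 + j^3 - 10*j^2 + 8*j) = j*(j + 4)*(j^3 - 3*j^2 + 2*j) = j*(j - 1)*(j + 4)*(j^2 - 2*j) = j*(j - 2)*(j - 1)*(j + 4)*(j)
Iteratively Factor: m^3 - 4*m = (m)*(m^2 - 4) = m*(m - 2)*(m + 2)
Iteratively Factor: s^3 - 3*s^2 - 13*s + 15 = (s - 1)*(s^2 - 2*s - 15) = (s - 5)*(s - 1)*(s + 3)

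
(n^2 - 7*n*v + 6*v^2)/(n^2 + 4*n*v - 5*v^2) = (n - 6*v)/(n + 5*v)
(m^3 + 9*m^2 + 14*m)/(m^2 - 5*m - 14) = m*(m + 7)/(m - 7)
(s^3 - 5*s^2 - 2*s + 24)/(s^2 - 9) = (s^2 - 2*s - 8)/(s + 3)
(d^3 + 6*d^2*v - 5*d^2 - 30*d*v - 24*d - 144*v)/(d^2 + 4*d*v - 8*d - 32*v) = (d^2 + 6*d*v + 3*d + 18*v)/(d + 4*v)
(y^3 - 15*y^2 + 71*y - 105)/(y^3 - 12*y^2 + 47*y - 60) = (y - 7)/(y - 4)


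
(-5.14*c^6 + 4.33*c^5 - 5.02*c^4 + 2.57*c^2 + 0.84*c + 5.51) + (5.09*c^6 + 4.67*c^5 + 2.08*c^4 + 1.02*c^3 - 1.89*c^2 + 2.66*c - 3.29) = -0.0499999999999998*c^6 + 9.0*c^5 - 2.94*c^4 + 1.02*c^3 + 0.68*c^2 + 3.5*c + 2.22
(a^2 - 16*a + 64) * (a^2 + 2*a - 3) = a^4 - 14*a^3 + 29*a^2 + 176*a - 192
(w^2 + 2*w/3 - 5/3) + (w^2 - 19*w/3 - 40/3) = 2*w^2 - 17*w/3 - 15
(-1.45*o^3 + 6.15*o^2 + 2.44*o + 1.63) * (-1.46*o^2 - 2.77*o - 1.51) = 2.117*o^5 - 4.9625*o^4 - 18.4084*o^3 - 18.4251*o^2 - 8.1995*o - 2.4613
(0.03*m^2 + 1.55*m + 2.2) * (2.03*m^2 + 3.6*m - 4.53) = 0.0609*m^4 + 3.2545*m^3 + 9.9101*m^2 + 0.8985*m - 9.966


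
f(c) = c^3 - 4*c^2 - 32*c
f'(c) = 3*c^2 - 8*c - 32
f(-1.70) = 37.93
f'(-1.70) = -9.73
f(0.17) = -5.55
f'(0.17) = -33.27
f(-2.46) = 39.63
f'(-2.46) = 5.83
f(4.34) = -132.48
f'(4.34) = -10.21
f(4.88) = -135.20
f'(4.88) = 0.40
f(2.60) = -92.66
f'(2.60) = -32.52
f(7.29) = -58.44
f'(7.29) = 69.11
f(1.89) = -68.02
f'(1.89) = -36.40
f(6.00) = -120.00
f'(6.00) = 28.00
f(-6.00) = -168.00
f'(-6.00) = 124.00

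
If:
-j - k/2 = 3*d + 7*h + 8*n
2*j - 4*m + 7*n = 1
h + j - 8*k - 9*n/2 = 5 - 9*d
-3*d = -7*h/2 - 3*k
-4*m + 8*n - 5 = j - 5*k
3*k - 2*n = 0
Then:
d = 6116/17337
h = 2800/5779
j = -10366/5779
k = -1228/5779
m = -39405/23116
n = -1842/5779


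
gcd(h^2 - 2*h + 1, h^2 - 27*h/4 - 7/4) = 1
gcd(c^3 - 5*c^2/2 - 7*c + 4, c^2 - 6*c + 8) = c - 4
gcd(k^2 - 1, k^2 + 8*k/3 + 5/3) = k + 1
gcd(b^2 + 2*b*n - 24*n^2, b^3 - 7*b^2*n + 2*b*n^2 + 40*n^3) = b - 4*n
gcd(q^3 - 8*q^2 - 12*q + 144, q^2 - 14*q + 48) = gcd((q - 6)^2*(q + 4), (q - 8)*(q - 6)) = q - 6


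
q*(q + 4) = q^2 + 4*q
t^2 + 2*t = t*(t + 2)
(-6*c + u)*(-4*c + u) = 24*c^2 - 10*c*u + u^2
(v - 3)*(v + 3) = v^2 - 9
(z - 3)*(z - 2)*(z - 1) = z^3 - 6*z^2 + 11*z - 6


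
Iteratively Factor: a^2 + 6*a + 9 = (a + 3)*(a + 3)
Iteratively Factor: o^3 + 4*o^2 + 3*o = (o + 3)*(o^2 + o) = (o + 1)*(o + 3)*(o)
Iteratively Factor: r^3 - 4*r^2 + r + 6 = (r - 3)*(r^2 - r - 2) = (r - 3)*(r + 1)*(r - 2)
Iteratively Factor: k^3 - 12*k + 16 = (k - 2)*(k^2 + 2*k - 8) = (k - 2)*(k + 4)*(k - 2)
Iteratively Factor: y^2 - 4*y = (y - 4)*(y)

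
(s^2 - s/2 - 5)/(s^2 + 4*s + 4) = (s - 5/2)/(s + 2)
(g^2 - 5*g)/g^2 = (g - 5)/g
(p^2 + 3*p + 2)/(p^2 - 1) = (p + 2)/(p - 1)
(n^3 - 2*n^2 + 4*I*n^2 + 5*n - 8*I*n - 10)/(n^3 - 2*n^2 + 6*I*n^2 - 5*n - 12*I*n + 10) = (n - I)/(n + I)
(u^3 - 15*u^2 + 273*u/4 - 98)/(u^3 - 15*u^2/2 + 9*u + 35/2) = (u^2 - 23*u/2 + 28)/(u^2 - 4*u - 5)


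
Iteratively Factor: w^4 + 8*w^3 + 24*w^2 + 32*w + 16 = (w + 2)*(w^3 + 6*w^2 + 12*w + 8) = (w + 2)^2*(w^2 + 4*w + 4) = (w + 2)^3*(w + 2)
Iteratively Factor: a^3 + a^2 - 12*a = (a + 4)*(a^2 - 3*a) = a*(a + 4)*(a - 3)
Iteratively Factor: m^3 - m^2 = (m)*(m^2 - m) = m*(m - 1)*(m)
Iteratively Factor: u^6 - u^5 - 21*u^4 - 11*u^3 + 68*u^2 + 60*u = (u + 2)*(u^5 - 3*u^4 - 15*u^3 + 19*u^2 + 30*u) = (u + 1)*(u + 2)*(u^4 - 4*u^3 - 11*u^2 + 30*u) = (u - 5)*(u + 1)*(u + 2)*(u^3 + u^2 - 6*u) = u*(u - 5)*(u + 1)*(u + 2)*(u^2 + u - 6) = u*(u - 5)*(u - 2)*(u + 1)*(u + 2)*(u + 3)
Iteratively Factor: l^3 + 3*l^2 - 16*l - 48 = (l - 4)*(l^2 + 7*l + 12) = (l - 4)*(l + 3)*(l + 4)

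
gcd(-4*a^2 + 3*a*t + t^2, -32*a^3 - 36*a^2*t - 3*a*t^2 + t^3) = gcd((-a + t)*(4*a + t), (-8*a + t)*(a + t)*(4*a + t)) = 4*a + t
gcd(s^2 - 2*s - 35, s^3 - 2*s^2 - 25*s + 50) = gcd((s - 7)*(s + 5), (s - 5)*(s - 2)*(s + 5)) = s + 5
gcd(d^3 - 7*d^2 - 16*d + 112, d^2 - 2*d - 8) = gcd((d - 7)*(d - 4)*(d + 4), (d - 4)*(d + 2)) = d - 4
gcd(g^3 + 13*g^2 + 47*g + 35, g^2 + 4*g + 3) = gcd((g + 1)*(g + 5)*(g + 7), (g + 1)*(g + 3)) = g + 1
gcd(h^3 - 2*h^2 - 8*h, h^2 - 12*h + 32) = h - 4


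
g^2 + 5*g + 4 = (g + 1)*(g + 4)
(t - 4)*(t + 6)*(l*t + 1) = l*t^3 + 2*l*t^2 - 24*l*t + t^2 + 2*t - 24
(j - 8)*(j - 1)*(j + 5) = j^3 - 4*j^2 - 37*j + 40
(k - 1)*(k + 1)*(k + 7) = k^3 + 7*k^2 - k - 7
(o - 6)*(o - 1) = o^2 - 7*o + 6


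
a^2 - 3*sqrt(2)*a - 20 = (a - 5*sqrt(2))*(a + 2*sqrt(2))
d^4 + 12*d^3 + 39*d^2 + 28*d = d*(d + 1)*(d + 4)*(d + 7)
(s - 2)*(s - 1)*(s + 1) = s^3 - 2*s^2 - s + 2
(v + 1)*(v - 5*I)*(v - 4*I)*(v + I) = v^4 + v^3 - 8*I*v^3 - 11*v^2 - 8*I*v^2 - 11*v - 20*I*v - 20*I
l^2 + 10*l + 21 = (l + 3)*(l + 7)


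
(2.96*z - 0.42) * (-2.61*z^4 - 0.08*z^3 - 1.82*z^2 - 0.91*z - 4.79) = -7.7256*z^5 + 0.8594*z^4 - 5.3536*z^3 - 1.9292*z^2 - 13.7962*z + 2.0118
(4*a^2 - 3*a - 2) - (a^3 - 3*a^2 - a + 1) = -a^3 + 7*a^2 - 2*a - 3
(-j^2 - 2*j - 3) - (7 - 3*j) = -j^2 + j - 10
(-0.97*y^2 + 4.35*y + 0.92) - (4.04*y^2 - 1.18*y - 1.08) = -5.01*y^2 + 5.53*y + 2.0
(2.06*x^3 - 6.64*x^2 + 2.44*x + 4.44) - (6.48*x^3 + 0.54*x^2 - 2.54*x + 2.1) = -4.42*x^3 - 7.18*x^2 + 4.98*x + 2.34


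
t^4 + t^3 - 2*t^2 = t^2*(t - 1)*(t + 2)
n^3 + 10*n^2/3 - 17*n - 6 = (n - 3)*(n + 1/3)*(n + 6)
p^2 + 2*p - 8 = (p - 2)*(p + 4)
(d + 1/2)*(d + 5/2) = d^2 + 3*d + 5/4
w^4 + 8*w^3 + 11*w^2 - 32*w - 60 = (w - 2)*(w + 2)*(w + 3)*(w + 5)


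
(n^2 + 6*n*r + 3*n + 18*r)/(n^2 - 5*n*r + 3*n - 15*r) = (-n - 6*r)/(-n + 5*r)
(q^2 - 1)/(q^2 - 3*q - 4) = (q - 1)/(q - 4)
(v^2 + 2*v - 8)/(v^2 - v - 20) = (v - 2)/(v - 5)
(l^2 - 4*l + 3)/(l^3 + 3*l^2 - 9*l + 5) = (l - 3)/(l^2 + 4*l - 5)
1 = 1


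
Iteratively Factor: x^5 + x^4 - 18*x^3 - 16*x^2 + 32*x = (x)*(x^4 + x^3 - 18*x^2 - 16*x + 32) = x*(x + 2)*(x^3 - x^2 - 16*x + 16) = x*(x - 1)*(x + 2)*(x^2 - 16) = x*(x - 1)*(x + 2)*(x + 4)*(x - 4)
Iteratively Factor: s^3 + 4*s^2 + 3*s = (s + 1)*(s^2 + 3*s) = (s + 1)*(s + 3)*(s)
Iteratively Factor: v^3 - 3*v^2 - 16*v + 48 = (v + 4)*(v^2 - 7*v + 12) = (v - 3)*(v + 4)*(v - 4)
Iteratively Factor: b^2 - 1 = (b - 1)*(b + 1)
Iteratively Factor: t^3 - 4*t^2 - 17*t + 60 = (t - 5)*(t^2 + t - 12) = (t - 5)*(t - 3)*(t + 4)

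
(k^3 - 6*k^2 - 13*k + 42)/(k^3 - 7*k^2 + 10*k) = (k^2 - 4*k - 21)/(k*(k - 5))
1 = 1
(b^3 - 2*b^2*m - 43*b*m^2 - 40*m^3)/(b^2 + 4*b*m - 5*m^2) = (b^2 - 7*b*m - 8*m^2)/(b - m)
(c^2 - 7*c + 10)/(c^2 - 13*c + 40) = (c - 2)/(c - 8)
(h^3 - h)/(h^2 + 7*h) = (h^2 - 1)/(h + 7)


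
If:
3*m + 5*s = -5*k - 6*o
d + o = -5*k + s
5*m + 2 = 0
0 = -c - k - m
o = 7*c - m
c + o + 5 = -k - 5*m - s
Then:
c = 79/10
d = -773/10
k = -15/2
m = -2/5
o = 557/10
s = -591/10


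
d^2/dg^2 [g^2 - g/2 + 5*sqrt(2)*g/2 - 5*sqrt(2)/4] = 2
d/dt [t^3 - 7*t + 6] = 3*t^2 - 7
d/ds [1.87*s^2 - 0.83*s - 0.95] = 3.74*s - 0.83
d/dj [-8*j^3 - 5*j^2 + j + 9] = -24*j^2 - 10*j + 1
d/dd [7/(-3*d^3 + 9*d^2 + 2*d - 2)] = 7*(9*d^2 - 18*d - 2)/(3*d^3 - 9*d^2 - 2*d + 2)^2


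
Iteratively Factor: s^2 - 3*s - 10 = (s - 5)*(s + 2)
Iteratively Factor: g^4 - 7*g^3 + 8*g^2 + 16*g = (g - 4)*(g^3 - 3*g^2 - 4*g) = g*(g - 4)*(g^2 - 3*g - 4) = g*(g - 4)^2*(g + 1)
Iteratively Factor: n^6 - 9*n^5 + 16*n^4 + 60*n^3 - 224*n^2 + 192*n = (n + 3)*(n^5 - 12*n^4 + 52*n^3 - 96*n^2 + 64*n) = (n - 4)*(n + 3)*(n^4 - 8*n^3 + 20*n^2 - 16*n) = (n - 4)^2*(n + 3)*(n^3 - 4*n^2 + 4*n) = (n - 4)^2*(n - 2)*(n + 3)*(n^2 - 2*n) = n*(n - 4)^2*(n - 2)*(n + 3)*(n - 2)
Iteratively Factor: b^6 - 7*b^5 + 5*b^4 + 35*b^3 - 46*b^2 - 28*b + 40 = (b - 5)*(b^5 - 2*b^4 - 5*b^3 + 10*b^2 + 4*b - 8) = (b - 5)*(b - 1)*(b^4 - b^3 - 6*b^2 + 4*b + 8) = (b - 5)*(b - 2)*(b - 1)*(b^3 + b^2 - 4*b - 4) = (b - 5)*(b - 2)*(b - 1)*(b + 1)*(b^2 - 4) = (b - 5)*(b - 2)*(b - 1)*(b + 1)*(b + 2)*(b - 2)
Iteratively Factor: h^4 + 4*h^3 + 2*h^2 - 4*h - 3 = (h - 1)*(h^3 + 5*h^2 + 7*h + 3) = (h - 1)*(h + 1)*(h^2 + 4*h + 3) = (h - 1)*(h + 1)^2*(h + 3)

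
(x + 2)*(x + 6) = x^2 + 8*x + 12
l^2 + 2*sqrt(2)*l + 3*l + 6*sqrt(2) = (l + 3)*(l + 2*sqrt(2))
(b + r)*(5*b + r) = 5*b^2 + 6*b*r + r^2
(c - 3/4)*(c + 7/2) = c^2 + 11*c/4 - 21/8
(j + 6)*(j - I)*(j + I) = j^3 + 6*j^2 + j + 6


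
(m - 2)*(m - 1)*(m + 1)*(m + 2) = m^4 - 5*m^2 + 4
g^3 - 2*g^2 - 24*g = g*(g - 6)*(g + 4)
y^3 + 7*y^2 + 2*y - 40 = (y - 2)*(y + 4)*(y + 5)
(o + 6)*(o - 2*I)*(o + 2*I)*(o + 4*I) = o^4 + 6*o^3 + 4*I*o^3 + 4*o^2 + 24*I*o^2 + 24*o + 16*I*o + 96*I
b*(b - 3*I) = b^2 - 3*I*b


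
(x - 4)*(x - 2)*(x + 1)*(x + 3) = x^4 - 2*x^3 - 13*x^2 + 14*x + 24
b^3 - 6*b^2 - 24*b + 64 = (b - 8)*(b - 2)*(b + 4)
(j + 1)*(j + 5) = j^2 + 6*j + 5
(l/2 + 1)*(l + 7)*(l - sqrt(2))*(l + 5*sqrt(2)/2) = l^4/2 + 3*sqrt(2)*l^3/4 + 9*l^3/2 + 9*l^2/2 + 27*sqrt(2)*l^2/4 - 45*l/2 + 21*sqrt(2)*l/2 - 35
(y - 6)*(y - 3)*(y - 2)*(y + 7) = y^4 - 4*y^3 - 41*y^2 + 216*y - 252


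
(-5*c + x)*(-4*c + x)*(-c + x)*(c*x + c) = -20*c^4*x - 20*c^4 + 29*c^3*x^2 + 29*c^3*x - 10*c^2*x^3 - 10*c^2*x^2 + c*x^4 + c*x^3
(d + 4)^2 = d^2 + 8*d + 16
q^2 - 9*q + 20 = (q - 5)*(q - 4)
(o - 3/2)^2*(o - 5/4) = o^3 - 17*o^2/4 + 6*o - 45/16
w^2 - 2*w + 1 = (w - 1)^2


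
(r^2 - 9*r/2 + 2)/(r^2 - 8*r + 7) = (r^2 - 9*r/2 + 2)/(r^2 - 8*r + 7)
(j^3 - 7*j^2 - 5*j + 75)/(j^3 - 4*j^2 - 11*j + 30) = (j - 5)/(j - 2)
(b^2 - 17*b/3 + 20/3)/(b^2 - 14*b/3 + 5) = (b - 4)/(b - 3)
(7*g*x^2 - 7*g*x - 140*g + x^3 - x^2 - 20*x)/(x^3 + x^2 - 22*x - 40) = (7*g + x)/(x + 2)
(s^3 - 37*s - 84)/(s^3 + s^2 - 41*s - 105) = (s + 4)/(s + 5)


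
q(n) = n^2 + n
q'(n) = 2*n + 1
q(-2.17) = 2.54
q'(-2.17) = -3.34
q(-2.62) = 4.24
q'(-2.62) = -4.24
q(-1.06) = 0.06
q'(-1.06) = -1.12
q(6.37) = 46.95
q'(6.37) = 13.74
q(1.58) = 4.08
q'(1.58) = 4.16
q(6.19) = 44.51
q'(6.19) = 13.38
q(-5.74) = 27.21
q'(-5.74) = -10.48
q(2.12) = 6.61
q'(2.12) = 5.24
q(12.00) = 156.00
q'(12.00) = 25.00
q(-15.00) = 210.00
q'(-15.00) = -29.00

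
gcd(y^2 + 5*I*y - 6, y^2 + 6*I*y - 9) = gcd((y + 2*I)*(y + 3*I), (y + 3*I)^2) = y + 3*I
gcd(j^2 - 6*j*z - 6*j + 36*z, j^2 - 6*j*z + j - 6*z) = -j + 6*z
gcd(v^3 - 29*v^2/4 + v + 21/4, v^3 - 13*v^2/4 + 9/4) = v^2 - v/4 - 3/4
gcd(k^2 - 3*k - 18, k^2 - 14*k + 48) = k - 6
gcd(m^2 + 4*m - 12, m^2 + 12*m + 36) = m + 6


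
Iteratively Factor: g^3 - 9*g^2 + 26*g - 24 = (g - 3)*(g^2 - 6*g + 8) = (g - 3)*(g - 2)*(g - 4)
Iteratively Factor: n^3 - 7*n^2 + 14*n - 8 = (n - 1)*(n^2 - 6*n + 8) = (n - 2)*(n - 1)*(n - 4)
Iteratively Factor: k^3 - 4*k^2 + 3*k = (k)*(k^2 - 4*k + 3) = k*(k - 1)*(k - 3)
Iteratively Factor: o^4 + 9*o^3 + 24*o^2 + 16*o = (o + 4)*(o^3 + 5*o^2 + 4*o) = o*(o + 4)*(o^2 + 5*o + 4) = o*(o + 4)^2*(o + 1)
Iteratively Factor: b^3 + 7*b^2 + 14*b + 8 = (b + 4)*(b^2 + 3*b + 2) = (b + 1)*(b + 4)*(b + 2)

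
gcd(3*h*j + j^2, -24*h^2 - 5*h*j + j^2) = 3*h + j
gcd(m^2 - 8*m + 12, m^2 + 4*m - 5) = 1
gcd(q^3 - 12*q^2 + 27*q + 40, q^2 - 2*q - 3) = q + 1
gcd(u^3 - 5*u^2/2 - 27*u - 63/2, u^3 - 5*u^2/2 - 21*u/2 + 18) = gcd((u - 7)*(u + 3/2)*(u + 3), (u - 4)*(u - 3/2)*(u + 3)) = u + 3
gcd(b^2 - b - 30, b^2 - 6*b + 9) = 1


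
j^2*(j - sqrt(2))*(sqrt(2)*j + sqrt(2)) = sqrt(2)*j^4 - 2*j^3 + sqrt(2)*j^3 - 2*j^2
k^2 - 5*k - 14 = (k - 7)*(k + 2)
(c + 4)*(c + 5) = c^2 + 9*c + 20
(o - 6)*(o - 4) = o^2 - 10*o + 24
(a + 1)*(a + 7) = a^2 + 8*a + 7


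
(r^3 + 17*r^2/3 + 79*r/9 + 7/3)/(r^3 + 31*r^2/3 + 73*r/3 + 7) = (r + 7/3)/(r + 7)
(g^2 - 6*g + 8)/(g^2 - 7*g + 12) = (g - 2)/(g - 3)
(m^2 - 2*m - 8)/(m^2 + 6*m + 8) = (m - 4)/(m + 4)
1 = 1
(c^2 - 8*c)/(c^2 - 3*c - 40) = c/(c + 5)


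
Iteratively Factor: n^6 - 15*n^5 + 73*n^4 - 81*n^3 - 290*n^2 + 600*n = (n - 5)*(n^5 - 10*n^4 + 23*n^3 + 34*n^2 - 120*n) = (n - 5)*(n - 3)*(n^4 - 7*n^3 + 2*n^2 + 40*n) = n*(n - 5)*(n - 3)*(n^3 - 7*n^2 + 2*n + 40) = n*(n - 5)^2*(n - 3)*(n^2 - 2*n - 8) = n*(n - 5)^2*(n - 4)*(n - 3)*(n + 2)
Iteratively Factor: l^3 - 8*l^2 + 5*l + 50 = (l - 5)*(l^2 - 3*l - 10) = (l - 5)^2*(l + 2)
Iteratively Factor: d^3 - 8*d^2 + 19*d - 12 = (d - 1)*(d^2 - 7*d + 12) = (d - 4)*(d - 1)*(d - 3)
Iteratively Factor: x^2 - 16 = (x - 4)*(x + 4)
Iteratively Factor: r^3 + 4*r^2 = (r)*(r^2 + 4*r) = r*(r + 4)*(r)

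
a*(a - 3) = a^2 - 3*a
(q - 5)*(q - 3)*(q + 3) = q^3 - 5*q^2 - 9*q + 45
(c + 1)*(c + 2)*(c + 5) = c^3 + 8*c^2 + 17*c + 10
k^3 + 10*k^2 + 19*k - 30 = (k - 1)*(k + 5)*(k + 6)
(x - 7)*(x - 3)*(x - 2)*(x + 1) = x^4 - 11*x^3 + 29*x^2 - x - 42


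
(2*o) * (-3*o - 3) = -6*o^2 - 6*o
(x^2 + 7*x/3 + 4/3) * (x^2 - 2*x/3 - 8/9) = x^4 + 5*x^3/3 - 10*x^2/9 - 80*x/27 - 32/27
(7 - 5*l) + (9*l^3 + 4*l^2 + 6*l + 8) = 9*l^3 + 4*l^2 + l + 15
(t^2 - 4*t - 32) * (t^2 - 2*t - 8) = t^4 - 6*t^3 - 32*t^2 + 96*t + 256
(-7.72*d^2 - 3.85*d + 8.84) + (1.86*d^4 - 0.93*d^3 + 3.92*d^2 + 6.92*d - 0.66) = 1.86*d^4 - 0.93*d^3 - 3.8*d^2 + 3.07*d + 8.18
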